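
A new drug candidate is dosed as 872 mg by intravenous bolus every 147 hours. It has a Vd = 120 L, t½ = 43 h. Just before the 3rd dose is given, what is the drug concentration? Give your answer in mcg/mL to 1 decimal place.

f = (1/2)^(τ/t½) = (1/2)^(147/43) ≈ 0.0935.
C₀ = D/Vd = 872/120 ≈ 7.267 mcg/mL.
Before the 3rd dose, 2 doses have been given. Superposition: Cmin = C₀·(f + f²).
≈ 7.267 × (0.0935 + 0.0087) ≈ 7.267 × 0.1022 ≈ 0.743 mcg/mL.

0.7 mcg/mL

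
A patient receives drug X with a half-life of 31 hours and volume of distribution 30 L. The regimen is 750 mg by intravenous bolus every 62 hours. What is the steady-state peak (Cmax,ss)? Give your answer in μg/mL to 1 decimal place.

33.3 μg/mL

The dosing interval is 2 half-lives, so f = 2^(−2) = 0.25.
At steady state, R = 1/(1 − 0.25) = 4/3.
Single-dose peak C₀ = D/Vd = 750/30 = 25 μg/mL.
Steady-state peak Cmax,ss = C₀·R = 25 × 4/3 ≈ 33.333 μg/mL.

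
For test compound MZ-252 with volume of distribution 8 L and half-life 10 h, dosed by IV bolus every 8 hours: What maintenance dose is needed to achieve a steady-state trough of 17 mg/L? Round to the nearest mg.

101 mg

τ/t½ = 8/10 ≈ 0.8, so f = (1/2)^(8/10) ≈ 0.574349.
Cmin,ss = (D/Vd)·f/(1−f), so D = Cmin,ss·Vd·(1−f)/f.
D = 17 × 8 × (1−f)/f ≈ 17 × 8 × 0.74110 ≈ 100.79 mg.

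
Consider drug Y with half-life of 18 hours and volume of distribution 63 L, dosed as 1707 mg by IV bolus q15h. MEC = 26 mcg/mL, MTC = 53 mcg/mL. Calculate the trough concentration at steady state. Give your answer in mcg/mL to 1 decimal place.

k = ln2/t½ = ln2/18 ≈ 0.038508 h⁻¹; fraction remaining f = e^(−kτ) = e^(−0.038508×15) ≈ 0.5612.
Single-dose peak C₀ = D/Vd = 1707/63 ≈ 27.095 mcg/mL.
Steady-state trough Cmin,ss = C₀·f/(1−f) ≈ 27.095 × 0.5612/0.4388 ≈ 34.653 mcg/mL.
Trough 34.7 mcg/mL vs MEC 26 mcg/mL: adequate.

34.7 mcg/mL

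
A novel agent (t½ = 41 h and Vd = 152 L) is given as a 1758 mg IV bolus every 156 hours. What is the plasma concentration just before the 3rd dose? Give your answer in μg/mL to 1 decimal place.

0.9 μg/mL

f = (1/2)^(τ/t½) = (1/2)^(156/41) ≈ 0.0716.
C₀ = D/Vd = 1758/152 ≈ 11.566 μg/mL.
Before the 3rd dose, 2 doses have been given. Superposition: Cmin = C₀·(f + f²).
≈ 11.566 × (0.0716 + 0.0051) ≈ 11.566 × 0.0767 ≈ 0.887 μg/mL.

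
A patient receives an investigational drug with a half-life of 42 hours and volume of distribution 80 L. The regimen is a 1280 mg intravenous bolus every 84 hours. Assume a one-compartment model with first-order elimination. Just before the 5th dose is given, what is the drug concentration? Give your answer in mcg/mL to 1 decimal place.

5.3 mcg/mL

f = (1/2)^(τ/t½) = (1/2)^(84/42) ≈ 0.2500.
C₀ = D/Vd = 1280/80 ≈ 16.000 mcg/mL.
Before the 5th dose, 4 doses have been given. Superposition: Cmin = C₀·(f + f² + … + f^4).
≈ 16.000 × (0.2500 + 0.0625 + 0.0156 + 0.0039) ≈ 16.000 × 0.3320 ≈ 5.312 mcg/mL.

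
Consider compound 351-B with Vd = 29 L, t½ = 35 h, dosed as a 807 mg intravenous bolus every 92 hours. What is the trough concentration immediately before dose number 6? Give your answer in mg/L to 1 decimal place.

f = (1/2)^(τ/t½) = (1/2)^(92/35) ≈ 0.1617.
C₀ = D/Vd = 807/29 ≈ 27.828 mg/L.
Before the 6th dose, 5 doses have been given. Superposition: Cmin = C₀·(f + f² + … + f^5).
≈ 27.828 × (0.1617 + 0.0261 + 0.0042 + 0.0007 + 0.0001) ≈ 27.828 × 0.1928 ≈ 5.365 mg/L.

5.4 mg/L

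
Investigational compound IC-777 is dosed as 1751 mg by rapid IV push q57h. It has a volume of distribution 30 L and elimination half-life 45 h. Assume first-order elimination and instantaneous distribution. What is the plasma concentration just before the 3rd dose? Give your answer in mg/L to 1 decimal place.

34.3 mg/L

f = (1/2)^(τ/t½) = (1/2)^(57/45) ≈ 0.4156.
C₀ = D/Vd = 1751/30 ≈ 58.367 mg/L.
Before the 3rd dose, 2 doses have been given. Superposition: Cmin = C₀·(f + f²).
≈ 58.367 × (0.4156 + 0.1727) ≈ 58.367 × 0.5883 ≈ 34.337 mg/L.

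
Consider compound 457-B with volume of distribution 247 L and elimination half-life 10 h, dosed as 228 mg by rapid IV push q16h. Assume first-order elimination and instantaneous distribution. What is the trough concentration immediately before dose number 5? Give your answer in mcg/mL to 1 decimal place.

0.4 mcg/mL

f = (1/2)^(τ/t½) = (1/2)^(16/10) ≈ 0.3299.
C₀ = D/Vd = 228/247 ≈ 0.923 mcg/mL.
Before the 5th dose, 4 doses have been given. Superposition: Cmin = C₀·(f + f² + … + f^4).
≈ 0.923 × (0.3299 + 0.1088 + 0.0359 + 0.0118) ≈ 0.923 × 0.4864 ≈ 0.449 mcg/mL.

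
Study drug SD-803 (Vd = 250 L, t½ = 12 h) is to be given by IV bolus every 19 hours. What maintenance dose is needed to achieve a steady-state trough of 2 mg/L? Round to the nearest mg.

τ/t½ = 19/12 ≈ 1.5833, so f = (1/2)^(19/12) ≈ 0.333710.
Cmin,ss = (D/Vd)·f/(1−f), so D = Cmin,ss·Vd·(1−f)/f.
D = 2 × 250 × (1−f)/f ≈ 2 × 250 × 1.99661 ≈ 998.30 mg.

998 mg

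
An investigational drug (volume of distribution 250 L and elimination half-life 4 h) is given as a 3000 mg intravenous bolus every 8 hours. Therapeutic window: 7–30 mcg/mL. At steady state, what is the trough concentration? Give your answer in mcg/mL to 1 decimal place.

The dosing interval is 2 half-lives, so f = 2^(−2) = 0.25.
Accumulation ratio R = 1/(1 − f) = 1/0.75 = 4/3.
Single-dose peak C₀ = D/Vd = 3000/250 = 12 mcg/mL.
Steady-state peak Cmax,ss = C₀·R = 12 × 4/3 ≈ 16.000 mcg/mL.
Steady-state trough Cmin,ss = Cmax,ss·f ≈ 16.000 × 0.25 ≈ 4.000 mcg/mL.
Trough 4.0 mcg/mL vs MEC 7 mcg/mL: subtherapeutic.

4.0 mcg/mL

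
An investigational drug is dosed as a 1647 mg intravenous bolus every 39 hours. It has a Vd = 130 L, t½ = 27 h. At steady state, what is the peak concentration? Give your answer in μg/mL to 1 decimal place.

20.0 μg/mL

Over one 39-h interval, 39/27 ≈ 1.4444 half-lives elapse, leaving f ≈ 0.3674 of each dose.
Accumulation ratio R = 1/(1 − f) ≈ 1/0.6326 ≈ 1.5808.
Single-dose peak C₀ = D/Vd = 1647/130 ≈ 12.669 μg/mL.
Cmax,ss = C₀/(1 − f) ≈ 12.669/0.6326 ≈ 20.027 μg/mL.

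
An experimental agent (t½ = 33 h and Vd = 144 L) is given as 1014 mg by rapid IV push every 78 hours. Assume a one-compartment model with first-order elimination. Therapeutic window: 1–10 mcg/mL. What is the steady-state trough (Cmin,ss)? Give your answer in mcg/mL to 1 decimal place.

τ/t½ = 78/33 ≈ 2.3636, so fraction remaining f = (1/2)^(78/33) ≈ 0.1943.
Accumulation ratio R = 1/(1 − f) ≈ 1/0.8057 ≈ 1.2412.
Each bolus raises the concentration by D/Vd = 1014/144 ≈ 7.042 mcg/mL.
Steady-state peak Cmax,ss = C₀·R ≈ 7.042 × 1.2412 ≈ 8.741 mcg/mL.
One interval later, Cmin,ss = Cmax,ss·e^(−kτ) ≈ 8.741 × 0.1943 ≈ 1.698 mcg/mL.
Trough 1.7 mcg/mL vs MEC 1 mcg/mL: adequate.

1.7 mcg/mL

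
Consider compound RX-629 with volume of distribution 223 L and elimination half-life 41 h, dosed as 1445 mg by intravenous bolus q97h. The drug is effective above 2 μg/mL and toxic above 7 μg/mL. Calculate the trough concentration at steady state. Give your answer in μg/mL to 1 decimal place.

τ/t½ = 97/41 ≈ 2.3659, so fraction remaining f = (1/2)^(97/41) ≈ 0.1940.
Accumulation ratio R = 1/(1 − f) ≈ 1/0.8060 ≈ 1.2407.
Single-dose peak C₀ = D/Vd = 1445/223 ≈ 6.480 μg/mL.
Cmax,ss = C₀/(1 − f) ≈ 6.480/0.8060 ≈ 8.040 μg/mL.
One interval later, Cmin,ss = Cmax,ss·e^(−kτ) ≈ 8.040 × 0.1940 ≈ 1.560 μg/mL.
Trough 1.6 μg/mL vs MEC 2 μg/mL: subtherapeutic.

1.6 μg/mL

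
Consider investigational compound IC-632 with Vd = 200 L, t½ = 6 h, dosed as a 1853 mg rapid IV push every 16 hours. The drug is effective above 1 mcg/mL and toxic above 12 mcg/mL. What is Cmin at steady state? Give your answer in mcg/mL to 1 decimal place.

1.7 mcg/mL

τ/t½ = 16/6 ≈ 2.6667, so fraction remaining f = (1/2)^(16/6) ≈ 0.1575.
Single-dose peak C₀ = D/Vd = 1853/200 ≈ 9.265 mcg/mL.
Steady-state trough Cmin,ss = C₀·f/(1−f) ≈ 9.265 × 0.1575/0.8425 ≈ 1.732 mcg/mL.
Trough 1.7 mcg/mL vs MEC 1 mcg/mL: adequate.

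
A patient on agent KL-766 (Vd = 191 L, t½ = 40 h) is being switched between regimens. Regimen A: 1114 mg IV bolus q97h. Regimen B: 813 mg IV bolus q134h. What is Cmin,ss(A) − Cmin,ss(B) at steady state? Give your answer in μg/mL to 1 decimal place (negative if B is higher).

0.9 μg/mL

Regimen A: f = (1/2)^(97/40) ≈ 0.1862; Cmin,ss = (1114/191)·f/(1−f) ≈ 1.334 μg/mL.
Regimen B: f = (1/2)^(134/40) ≈ 0.0981; Cmin,ss = (813/191)·f/(1−f) ≈ 0.463 μg/mL.
Difference ≈ 1.334 − 0.463 ≈ 0.871 μg/mL.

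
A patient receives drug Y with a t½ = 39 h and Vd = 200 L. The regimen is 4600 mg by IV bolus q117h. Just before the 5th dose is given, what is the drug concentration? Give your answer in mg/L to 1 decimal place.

f = (1/2)^(τ/t½) = (1/2)^(117/39) ≈ 0.1250.
C₀ = D/Vd = 4600/200 ≈ 23.000 mg/L.
Before the 5th dose, 4 doses have been given. Superposition: Cmin = C₀·(f + f² + … + f^4).
≈ 23.000 × (0.1250 + 0.0156 + 0.0020 + 0.0002) ≈ 23.000 × 0.1428 ≈ 3.284 mg/L.

3.3 mg/L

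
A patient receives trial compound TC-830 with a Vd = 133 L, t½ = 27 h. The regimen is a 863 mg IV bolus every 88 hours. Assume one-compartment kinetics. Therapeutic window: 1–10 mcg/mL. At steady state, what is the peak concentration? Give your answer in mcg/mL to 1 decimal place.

7.2 mcg/mL

Over one 88-h interval, 88/27 ≈ 3.2593 half-lives elapse, leaving f ≈ 0.1044 of each dose.
Accumulation ratio R = 1/(1 − f) ≈ 1/0.8956 ≈ 1.1166.
Single-dose peak C₀ = D/Vd = 863/133 ≈ 6.489 mcg/mL.
Steady-state peak Cmax,ss = C₀·R ≈ 6.489 × 1.1166 ≈ 7.246 mcg/mL.
Peak 7.2 mcg/mL vs MTC 10 mcg/mL: below toxic threshold.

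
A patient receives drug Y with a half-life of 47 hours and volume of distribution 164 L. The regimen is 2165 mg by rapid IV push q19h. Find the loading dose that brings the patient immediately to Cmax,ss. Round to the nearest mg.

8859 mg

f = (1/2)^(19/47) ≈ 0.755626; accumulation ratio R = 1/(1−f) ≈ 4.09209.
Loading dose to hit Cmax,ss on first dose: D_load = D_maint·R ≈ 2165 × 4.09209 ≈ 8859.37 mg.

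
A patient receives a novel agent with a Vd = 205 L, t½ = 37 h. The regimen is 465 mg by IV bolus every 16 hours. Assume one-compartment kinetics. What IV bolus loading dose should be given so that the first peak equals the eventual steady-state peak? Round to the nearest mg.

f = (1/2)^(16/37) ≈ 0.741011; accumulation ratio R = 1/(1−f) ≈ 3.86117.
Loading dose to hit Cmax,ss on first dose: D_load = D_maint·R ≈ 465 × 3.86117 ≈ 1795.44 mg.

1795 mg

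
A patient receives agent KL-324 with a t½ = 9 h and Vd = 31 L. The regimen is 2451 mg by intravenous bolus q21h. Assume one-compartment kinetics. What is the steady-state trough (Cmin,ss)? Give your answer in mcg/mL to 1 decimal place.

19.6 mcg/mL

Over one 21-h interval, 21/9 ≈ 2.3333 half-lives elapse, leaving f ≈ 0.1984 of each dose.
Accumulation ratio R = 1/(1 − f) ≈ 1/0.8016 ≈ 1.2475.
Each bolus raises the concentration by D/Vd = 2451/31 ≈ 79.065 mcg/mL.
Cmax,ss = C₀/(1 − f) ≈ 79.065/0.8016 ≈ 98.634 mcg/mL.
One interval later, Cmin,ss = Cmax,ss·e^(−kτ) ≈ 98.634 × 0.1984 ≈ 19.569 mcg/mL.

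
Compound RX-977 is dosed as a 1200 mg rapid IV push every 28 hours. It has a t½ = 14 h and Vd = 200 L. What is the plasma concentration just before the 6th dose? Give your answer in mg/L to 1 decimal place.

f = (1/2)^(τ/t½) = (1/2)^(28/14) ≈ 0.2500.
C₀ = D/Vd = 1200/200 ≈ 6.000 mg/L.
Before the 6th dose, 5 doses have been given. Superposition: Cmin = C₀·(f + f² + … + f^5).
≈ 6.000 × (0.2500 + 0.0625 + 0.0156 + 0.0039 + 0.0010) ≈ 6.000 × 0.3330 ≈ 1.998 mg/L.

2.0 mg/L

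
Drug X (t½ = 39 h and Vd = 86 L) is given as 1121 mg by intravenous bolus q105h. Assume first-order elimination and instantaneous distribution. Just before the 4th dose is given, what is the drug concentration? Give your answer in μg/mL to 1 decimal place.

f = (1/2)^(τ/t½) = (1/2)^(105/39) ≈ 0.1547.
C₀ = D/Vd = 1121/86 ≈ 13.035 μg/mL.
Before the 4th dose, 3 doses have been given. Superposition: Cmin = C₀·(f + f² + … + f^3).
≈ 13.035 × (0.1547 + 0.0239 + 0.0037) ≈ 13.035 × 0.1823 ≈ 2.376 μg/mL.

2.4 μg/mL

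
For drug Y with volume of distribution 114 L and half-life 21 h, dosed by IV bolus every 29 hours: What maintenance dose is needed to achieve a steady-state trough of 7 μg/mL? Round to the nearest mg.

τ/t½ = 29/21 ≈ 1.381, so f = (1/2)^(29/21) ≈ 0.383965.
Cmin,ss = (D/Vd)·f/(1−f), so D = Cmin,ss·Vd·(1−f)/f.
D = 7 × 114 × (1−f)/f ≈ 7 × 114 × 1.60440 ≈ 1280.31 mg.

1280 mg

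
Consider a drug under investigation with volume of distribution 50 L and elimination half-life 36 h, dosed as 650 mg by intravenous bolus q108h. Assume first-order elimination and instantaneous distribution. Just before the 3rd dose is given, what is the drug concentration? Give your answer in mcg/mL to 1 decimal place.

1.8 mcg/mL

f = (1/2)^(τ/t½) = (1/2)^(108/36) ≈ 0.1250.
C₀ = D/Vd = 650/50 ≈ 13.000 mcg/mL.
Before the 3rd dose, 2 doses have been given. Superposition: Cmin = C₀·(f + f²).
≈ 13.000 × (0.1250 + 0.0156) ≈ 13.000 × 0.1406 ≈ 1.828 mcg/mL.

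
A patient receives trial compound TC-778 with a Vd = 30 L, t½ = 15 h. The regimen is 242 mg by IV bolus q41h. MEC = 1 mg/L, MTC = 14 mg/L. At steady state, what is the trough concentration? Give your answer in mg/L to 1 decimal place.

Over one 41-h interval, 41/15 ≈ 2.7333 half-lives elapse, leaving f ≈ 0.1504 of each dose.
At steady state, accumulation factor R = 1/(1 − e^(−kτ)) ≈ 1.1770.
Each bolus raises the concentration by D/Vd = 242/30 ≈ 8.067 mg/L.
Steady-state peak Cmax,ss = C₀·R ≈ 8.067 × 1.1770 ≈ 9.495 mg/L.
One interval later, Cmin,ss = Cmax,ss·e^(−kτ) ≈ 9.495 × 0.1504 ≈ 1.428 mg/L.
Trough 1.4 mg/L vs MEC 1 mg/L: adequate.

1.4 mg/L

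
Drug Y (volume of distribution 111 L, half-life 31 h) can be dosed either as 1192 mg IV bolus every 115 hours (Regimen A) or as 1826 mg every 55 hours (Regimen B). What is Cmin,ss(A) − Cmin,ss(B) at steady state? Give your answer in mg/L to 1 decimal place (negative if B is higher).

Regimen A: f = (1/2)^(115/31) ≈ 0.0764; Cmin,ss = (1192/111)·f/(1−f) ≈ 0.888 mg/L.
Regimen B: f = (1/2)^(55/31) ≈ 0.2924; Cmin,ss = (1826/111)·f/(1−f) ≈ 6.798 mg/L.
Difference ≈ 0.888 − 6.798 ≈ -5.910 mg/L.

-5.9 mg/L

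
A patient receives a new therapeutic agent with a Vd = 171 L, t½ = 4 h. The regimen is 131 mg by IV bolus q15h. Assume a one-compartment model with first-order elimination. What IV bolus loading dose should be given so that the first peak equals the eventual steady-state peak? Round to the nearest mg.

f = (1/2)^(15/4) ≈ 0.074325; accumulation ratio R = 1/(1−f) ≈ 1.08029.
Loading dose to hit Cmax,ss on first dose: D_load = D_maint·R ≈ 131 × 1.08029 ≈ 141.52 mg.

142 mg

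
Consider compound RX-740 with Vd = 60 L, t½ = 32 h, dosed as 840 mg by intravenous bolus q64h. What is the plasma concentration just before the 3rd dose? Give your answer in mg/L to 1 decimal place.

f = (1/2)^(τ/t½) = (1/2)^(64/32) ≈ 0.2500.
C₀ = D/Vd = 840/60 ≈ 14.000 mg/L.
Before the 3rd dose, 2 doses have been given. Superposition: Cmin = C₀·(f + f²).
≈ 14.000 × (0.2500 + 0.0625) ≈ 14.000 × 0.3125 ≈ 4.375 mg/L.

4.4 mg/L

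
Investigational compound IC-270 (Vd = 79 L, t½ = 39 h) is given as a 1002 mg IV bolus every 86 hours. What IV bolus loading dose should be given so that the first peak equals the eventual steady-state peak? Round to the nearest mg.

f = (1/2)^(86/39) ≈ 0.216865; accumulation ratio R = 1/(1−f) ≈ 1.27692.
Loading dose to hit Cmax,ss on first dose: D_load = D_maint·R ≈ 1002 × 1.27692 ≈ 1279.47 mg.

1279 mg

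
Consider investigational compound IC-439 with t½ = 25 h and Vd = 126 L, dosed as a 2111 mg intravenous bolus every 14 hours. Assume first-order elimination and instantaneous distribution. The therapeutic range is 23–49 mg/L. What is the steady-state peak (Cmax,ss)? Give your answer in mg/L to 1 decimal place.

k = ln2/t½ = ln2/25 ≈ 0.027726 h⁻¹; fraction remaining f = e^(−kτ) = e^(−0.027726×14) ≈ 0.6783.
Accumulation ratio R = 1/(1 − f) ≈ 1/0.3217 ≈ 3.1085.
Each bolus raises the concentration by D/Vd = 2111/126 ≈ 16.754 mg/L.
Steady-state peak Cmax,ss = C₀·R ≈ 16.754 × 3.1085 ≈ 52.080 mg/L.
Peak 52.1 mg/L vs MTC 49 mg/L: exceeds toxic threshold.

52.1 mg/L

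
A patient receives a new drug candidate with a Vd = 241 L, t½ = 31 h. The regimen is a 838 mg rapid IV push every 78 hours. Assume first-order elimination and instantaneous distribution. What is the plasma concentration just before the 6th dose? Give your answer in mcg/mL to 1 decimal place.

0.7 mcg/mL

f = (1/2)^(τ/t½) = (1/2)^(78/31) ≈ 0.1748.
C₀ = D/Vd = 838/241 ≈ 3.477 mcg/mL.
Before the 6th dose, 5 doses have been given. Superposition: Cmin = C₀·(f + f² + … + f^5).
≈ 3.477 × (0.1748 + 0.0306 + 0.0053 + 0.0009 + 0.0002) ≈ 3.477 × 0.2118 ≈ 0.736 mcg/mL.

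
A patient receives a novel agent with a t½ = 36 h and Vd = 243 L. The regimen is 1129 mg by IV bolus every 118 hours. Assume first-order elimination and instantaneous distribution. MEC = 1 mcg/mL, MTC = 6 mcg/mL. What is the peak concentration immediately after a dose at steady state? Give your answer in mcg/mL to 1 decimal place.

k = ln2/t½ = ln2/36 ≈ 0.019254 h⁻¹; fraction remaining f = e^(−kτ) = e^(−0.019254×118) ≈ 0.1031.
At steady state, accumulation factor R = 1/(1 − e^(−kτ)) ≈ 1.1150.
Each bolus raises the concentration by D/Vd = 1129/243 ≈ 4.646 mcg/mL.
Steady-state peak Cmax,ss = C₀·R ≈ 4.646 × 1.1150 ≈ 5.180 mcg/mL.
Peak 5.2 mcg/mL vs MTC 6 mcg/mL: below toxic threshold.

5.2 mcg/mL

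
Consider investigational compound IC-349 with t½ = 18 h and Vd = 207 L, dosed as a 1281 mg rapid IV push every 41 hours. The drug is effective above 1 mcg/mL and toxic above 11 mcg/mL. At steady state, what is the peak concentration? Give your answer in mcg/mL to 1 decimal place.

Over one 41-h interval, 41/18 ≈ 2.2778 half-lives elapse, leaving f ≈ 0.2062 of each dose.
Accumulation ratio R = 1/(1 − f) ≈ 1/0.7938 ≈ 1.2598.
Each bolus raises the concentration by D/Vd = 1281/207 ≈ 6.188 mcg/mL.
Steady-state peak Cmax,ss = C₀·R ≈ 6.188 × 1.2598 ≈ 7.796 mcg/mL.
Peak 7.8 mcg/mL vs MTC 11 mcg/mL: below toxic threshold.

7.8 mcg/mL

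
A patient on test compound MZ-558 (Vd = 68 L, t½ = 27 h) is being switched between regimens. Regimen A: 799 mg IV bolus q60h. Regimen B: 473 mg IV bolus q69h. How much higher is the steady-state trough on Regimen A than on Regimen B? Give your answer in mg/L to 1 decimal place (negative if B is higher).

1.8 mg/L

Regimen A: f = (1/2)^(60/27) ≈ 0.2143; Cmin,ss = (799/68)·f/(1−f) ≈ 3.205 mg/L.
Regimen B: f = (1/2)^(69/27) ≈ 0.1701; Cmin,ss = (473/68)·f/(1−f) ≈ 1.426 mg/L.
Difference ≈ 3.205 − 1.426 ≈ 1.779 mg/L.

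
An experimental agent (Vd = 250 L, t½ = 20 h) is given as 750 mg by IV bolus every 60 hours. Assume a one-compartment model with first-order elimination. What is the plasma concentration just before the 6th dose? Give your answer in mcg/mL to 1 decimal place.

0.4 mcg/mL

f = (1/2)^(τ/t½) = (1/2)^(60/20) ≈ 0.1250.
C₀ = D/Vd = 750/250 ≈ 3.000 mcg/mL.
Before the 6th dose, 5 doses have been given. Superposition: Cmin = C₀·(f + f² + … + f^5).
≈ 3.000 × (0.1250 + 0.0156 + 0.0020 + 0.0002 + 0.0000) ≈ 3.000 × 0.1428 ≈ 0.428 mcg/mL.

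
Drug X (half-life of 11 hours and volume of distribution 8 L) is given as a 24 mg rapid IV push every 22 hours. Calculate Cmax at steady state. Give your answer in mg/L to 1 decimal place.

4.0 mg/L

The dosing interval is 2 half-lives, so f = 2^(−2) = 0.25.
At steady state, R = 1/(1 − 0.25) = 4/3.
Single-dose peak C₀ = D/Vd = 24/8 = 3 mg/L.
Steady-state peak Cmax,ss = C₀·R = 3 × 4/3 ≈ 4.000 mg/L.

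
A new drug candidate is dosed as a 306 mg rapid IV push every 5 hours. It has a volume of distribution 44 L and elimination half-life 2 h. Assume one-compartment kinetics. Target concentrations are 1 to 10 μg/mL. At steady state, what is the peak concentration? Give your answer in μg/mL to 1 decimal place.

τ/t½ = 5/2 ≈ 2.5, so fraction remaining f = (1/2)^(5/2) ≈ 0.1768.
Accumulation ratio R = 1/(1 − f) ≈ 1/0.8232 ≈ 1.2148.
Each bolus raises the concentration by D/Vd = 306/44 ≈ 6.955 μg/mL.
Steady-state peak Cmax,ss = C₀·R ≈ 6.955 × 1.2148 ≈ 8.449 μg/mL.
Peak 8.4 μg/mL vs MTC 10 μg/mL: below toxic threshold.

8.4 μg/mL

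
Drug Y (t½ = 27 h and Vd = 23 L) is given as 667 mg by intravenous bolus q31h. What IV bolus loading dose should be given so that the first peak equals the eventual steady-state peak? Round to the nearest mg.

f = (1/2)^(31/27) ≈ 0.451204; accumulation ratio R = 1/(1−f) ≈ 1.82217.
Loading dose to hit Cmax,ss on first dose: D_load = D_maint·R ≈ 667 × 1.82217 ≈ 1215.39 mg.

1215 mg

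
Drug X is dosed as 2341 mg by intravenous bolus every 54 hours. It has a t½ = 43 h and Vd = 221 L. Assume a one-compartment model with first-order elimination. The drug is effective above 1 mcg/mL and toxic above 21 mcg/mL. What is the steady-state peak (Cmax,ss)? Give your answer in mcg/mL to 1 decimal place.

k = ln2/t½ = ln2/43 ≈ 0.016120 h⁻¹; fraction remaining f = e^(−kτ) = e^(−0.016120×54) ≈ 0.4188.
At steady state, accumulation factor R = 1/(1 − e^(−kτ)) ≈ 1.7206.
Single-dose peak C₀ = D/Vd = 2341/221 ≈ 10.593 mcg/mL.
Steady-state peak Cmax,ss = C₀·R ≈ 10.593 × 1.7206 ≈ 18.226 mcg/mL.
Peak 18.2 mcg/mL vs MTC 21 mcg/mL: below toxic threshold.

18.2 mcg/mL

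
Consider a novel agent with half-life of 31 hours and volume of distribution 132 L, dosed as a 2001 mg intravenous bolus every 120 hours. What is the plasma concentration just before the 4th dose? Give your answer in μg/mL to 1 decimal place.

f = (1/2)^(τ/t½) = (1/2)^(120/31) ≈ 0.0683.
C₀ = D/Vd = 2001/132 ≈ 15.159 μg/mL.
Before the 4th dose, 3 doses have been given. Superposition: Cmin = C₀·(f + f² + … + f^3).
≈ 15.159 × (0.0683 + 0.0047 + 0.0003) ≈ 15.159 × 0.0733 ≈ 1.111 μg/mL.

1.1 μg/mL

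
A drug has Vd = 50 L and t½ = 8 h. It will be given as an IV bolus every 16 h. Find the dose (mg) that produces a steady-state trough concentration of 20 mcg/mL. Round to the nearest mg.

τ/t½ = 16/8 ≈ 2, so f = (1/2)^(16/8) ≈ 0.250000.
Cmin,ss = (D/Vd)·f/(1−f), so D = Cmin,ss·Vd·(1−f)/f.
D = 20 × 50 × (1−f)/f ≈ 20 × 50 × 3.00000 ≈ 3000.00 mg.

3000 mg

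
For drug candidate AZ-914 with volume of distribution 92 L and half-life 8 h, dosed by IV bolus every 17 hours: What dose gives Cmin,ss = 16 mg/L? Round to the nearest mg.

4949 mg

τ/t½ = 17/8 ≈ 2.125, so f = (1/2)^(17/8) ≈ 0.229251.
Cmin,ss = (D/Vd)·f/(1−f), so D = Cmin,ss·Vd·(1−f)/f.
D = 16 × 92 × (1−f)/f ≈ 16 × 92 × 3.36203 ≈ 4948.91 mg.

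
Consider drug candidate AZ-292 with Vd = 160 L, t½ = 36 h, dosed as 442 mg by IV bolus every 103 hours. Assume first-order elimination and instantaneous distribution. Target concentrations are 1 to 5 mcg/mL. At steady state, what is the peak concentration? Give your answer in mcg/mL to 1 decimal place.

τ/t½ = 103/36 ≈ 2.8611, so fraction remaining f = (1/2)^(103/36) ≈ 0.1376.
Accumulation ratio R = 1/(1 − f) ≈ 1/0.8624 ≈ 1.1596.
Each bolus raises the concentration by D/Vd = 442/160 ≈ 2.763 mcg/mL.
Cmax,ss = C₀/(1 − f) ≈ 2.763/0.8624 ≈ 3.204 mcg/mL.
Peak 3.2 mcg/mL vs MTC 5 mcg/mL: below toxic threshold.

3.2 mcg/mL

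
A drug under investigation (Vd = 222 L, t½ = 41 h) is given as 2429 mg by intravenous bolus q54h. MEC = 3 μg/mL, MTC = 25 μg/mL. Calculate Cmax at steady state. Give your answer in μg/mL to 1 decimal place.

Over one 54-h interval, 54/41 ≈ 1.3171 half-lives elapse, leaving f ≈ 0.4013 of each dose.
Accumulation ratio R = 1/(1 − f) ≈ 1/0.5987 ≈ 1.6703.
Each bolus raises the concentration by D/Vd = 2429/222 ≈ 10.941 μg/mL.
Steady-state peak Cmax,ss = C₀·R ≈ 10.941 × 1.6703 ≈ 18.275 μg/mL.
Peak 18.3 μg/mL vs MTC 25 μg/mL: below toxic threshold.

18.3 μg/mL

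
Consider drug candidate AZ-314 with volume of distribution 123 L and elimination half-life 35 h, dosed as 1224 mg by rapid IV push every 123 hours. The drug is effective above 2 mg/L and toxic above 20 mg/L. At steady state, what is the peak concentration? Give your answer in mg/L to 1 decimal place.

10.9 mg/L

τ/t½ = 123/35 ≈ 3.5143, so fraction remaining f = (1/2)^(123/35) ≈ 0.0875.
At steady state, accumulation factor R = 1/(1 − e^(−kτ)) ≈ 1.0959.
Each bolus raises the concentration by D/Vd = 1224/123 ≈ 9.951 mg/L.
Steady-state peak Cmax,ss = C₀·R ≈ 9.951 × 1.0959 ≈ 10.905 mg/L.
Peak 10.9 mg/L vs MTC 20 mg/L: below toxic threshold.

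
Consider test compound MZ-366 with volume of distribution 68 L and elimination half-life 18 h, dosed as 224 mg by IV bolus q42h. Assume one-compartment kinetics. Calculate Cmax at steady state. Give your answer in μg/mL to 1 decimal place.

4.1 μg/mL

Over one 42-h interval, 42/18 ≈ 2.3333 half-lives elapse, leaving f ≈ 0.1984 of each dose.
At steady state, accumulation factor R = 1/(1 − e^(−kτ)) ≈ 1.2475.
Single-dose peak C₀ = D/Vd = 224/68 ≈ 3.294 μg/mL.
Cmax,ss = C₀/(1 − f) ≈ 3.294/0.8016 ≈ 4.109 μg/mL.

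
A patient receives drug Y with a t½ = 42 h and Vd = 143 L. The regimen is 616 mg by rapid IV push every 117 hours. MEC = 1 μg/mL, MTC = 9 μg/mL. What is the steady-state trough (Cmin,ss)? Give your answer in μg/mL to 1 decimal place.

0.7 μg/mL

k = ln2/t½ = ln2/42 ≈ 0.016504 h⁻¹; fraction remaining f = e^(−kτ) = e^(−0.016504×117) ≈ 0.1450.
Each bolus raises the concentration by D/Vd = 616/143 ≈ 4.308 μg/mL.
Steady-state trough Cmin,ss = C₀·f/(1−f) ≈ 4.308 × 0.1450/0.8550 ≈ 0.731 μg/mL.
Trough 0.7 μg/mL vs MEC 1 μg/mL: subtherapeutic.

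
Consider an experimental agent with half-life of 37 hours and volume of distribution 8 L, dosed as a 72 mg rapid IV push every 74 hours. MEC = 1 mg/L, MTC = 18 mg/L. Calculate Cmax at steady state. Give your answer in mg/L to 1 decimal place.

12.0 mg/L

The dosing interval is 2 half-lives, so f = 2^(−2) = 0.25.
At steady state, R = 1/(1 − 0.25) = 4/3.
Single-dose peak C₀ = D/Vd = 72/8 = 9 mg/L.
Steady-state peak Cmax,ss = C₀·R = 9 × 4/3 ≈ 12.000 mg/L.
Peak 12.0 mg/L vs MTC 18 mg/L: below toxic threshold.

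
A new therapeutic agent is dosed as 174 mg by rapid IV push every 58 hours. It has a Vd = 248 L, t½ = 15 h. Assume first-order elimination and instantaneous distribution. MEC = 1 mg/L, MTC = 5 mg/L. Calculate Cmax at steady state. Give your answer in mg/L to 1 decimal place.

0.8 mg/L

Over one 58-h interval, 58/15 ≈ 3.8667 half-lives elapse, leaving f ≈ 0.0686 of each dose.
At steady state, accumulation factor R = 1/(1 − e^(−kτ)) ≈ 1.0737.
Single-dose peak C₀ = D/Vd = 174/248 ≈ 0.702 mg/L.
Steady-state peak Cmax,ss = C₀·R ≈ 0.702 × 1.0737 ≈ 0.754 mg/L.
Peak 0.8 mg/L vs MTC 5 mg/L: below toxic threshold.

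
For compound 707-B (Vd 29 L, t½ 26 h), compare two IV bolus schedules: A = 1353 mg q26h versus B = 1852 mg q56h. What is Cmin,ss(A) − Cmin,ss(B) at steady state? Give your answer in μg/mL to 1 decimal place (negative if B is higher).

28.1 μg/mL

Regimen A: f = (1/2)^(26/26) ≈ 0.5000; Cmin,ss = (1353/29)·f/(1−f) ≈ 46.655 μg/mL.
Regimen B: f = (1/2)^(56/26) ≈ 0.2247; Cmin,ss = (1852/29)·f/(1−f) ≈ 18.509 μg/mL.
Difference ≈ 46.655 − 18.509 ≈ 28.146 μg/mL.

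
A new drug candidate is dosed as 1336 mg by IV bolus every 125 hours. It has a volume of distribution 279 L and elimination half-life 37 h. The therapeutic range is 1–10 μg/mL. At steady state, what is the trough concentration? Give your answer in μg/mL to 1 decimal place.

0.5 μg/mL

k = ln2/t½ = ln2/37 ≈ 0.018734 h⁻¹; fraction remaining f = e^(−kτ) = e^(−0.018734×125) ≈ 0.0962.
Single-dose peak C₀ = D/Vd = 1336/279 ≈ 4.789 μg/mL.
Steady-state trough Cmin,ss = C₀·f/(1−f) ≈ 4.789 × 0.0962/0.9038 ≈ 0.510 μg/mL.
Trough 0.5 μg/mL vs MEC 1 μg/mL: subtherapeutic.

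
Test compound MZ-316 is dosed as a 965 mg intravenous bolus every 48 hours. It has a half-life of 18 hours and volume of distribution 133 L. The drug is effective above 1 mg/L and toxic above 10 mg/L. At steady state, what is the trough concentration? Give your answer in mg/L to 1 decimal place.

k = ln2/t½ = ln2/18 ≈ 0.038508 h⁻¹; fraction remaining f = e^(−kτ) = e^(−0.038508×48) ≈ 0.1575.
At steady state, accumulation factor R = 1/(1 − e^(−kτ)) ≈ 1.1869.
Single-dose peak C₀ = D/Vd = 965/133 ≈ 7.256 mg/L.
Cmax,ss = C₀/(1 − f) ≈ 7.256/0.8425 ≈ 8.612 mg/L.
One interval later, Cmin,ss = Cmax,ss·e^(−kτ) ≈ 8.612 × 0.1575 ≈ 1.356 mg/L.
Trough 1.4 mg/L vs MEC 1 mg/L: adequate.

1.4 mg/L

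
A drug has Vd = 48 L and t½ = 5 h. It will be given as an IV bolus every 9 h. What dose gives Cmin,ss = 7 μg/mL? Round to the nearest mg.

834 mg

τ/t½ = 9/5 ≈ 1.8, so f = (1/2)^(9/5) ≈ 0.287175.
Cmin,ss = (D/Vd)·f/(1−f), so D = Cmin,ss·Vd·(1−f)/f.
D = 7 × 48 × (1−f)/f ≈ 7 × 48 × 2.48220 ≈ 834.02 mg.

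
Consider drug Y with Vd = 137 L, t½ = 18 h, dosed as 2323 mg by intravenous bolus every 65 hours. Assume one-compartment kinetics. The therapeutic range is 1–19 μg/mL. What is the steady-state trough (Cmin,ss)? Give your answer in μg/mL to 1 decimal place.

1.5 μg/mL

k = ln2/t½ = ln2/18 ≈ 0.038508 h⁻¹; fraction remaining f = e^(−kτ) = e^(−0.038508×65) ≈ 0.0818.
At steady state, accumulation factor R = 1/(1 − e^(−kτ)) ≈ 1.0891.
Each bolus raises the concentration by D/Vd = 2323/137 ≈ 16.956 μg/mL.
Cmax,ss = C₀/(1 − f) ≈ 16.956/0.9182 ≈ 18.467 μg/mL.
Steady-state trough Cmin,ss = Cmax,ss·f ≈ 18.467 × 0.0818 ≈ 1.511 μg/mL.
Trough 1.5 μg/mL vs MEC 1 μg/mL: adequate.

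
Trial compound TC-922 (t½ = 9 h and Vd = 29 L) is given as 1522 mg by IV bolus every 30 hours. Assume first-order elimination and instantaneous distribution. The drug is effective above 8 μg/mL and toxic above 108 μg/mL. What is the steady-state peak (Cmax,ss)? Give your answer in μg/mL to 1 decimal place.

k = ln2/t½ = ln2/9 ≈ 0.077016 h⁻¹; fraction remaining f = e^(−kτ) = e^(−0.077016×30) ≈ 0.0992.
Accumulation ratio R = 1/(1 − f) ≈ 1/0.9008 ≈ 1.1101.
Each bolus raises the concentration by D/Vd = 1522/29 ≈ 52.483 μg/mL.
Steady-state peak Cmax,ss = C₀·R ≈ 52.483 × 1.1101 ≈ 58.261 μg/mL.
Peak 58.3 μg/mL vs MTC 108 μg/mL: below toxic threshold.

58.3 μg/mL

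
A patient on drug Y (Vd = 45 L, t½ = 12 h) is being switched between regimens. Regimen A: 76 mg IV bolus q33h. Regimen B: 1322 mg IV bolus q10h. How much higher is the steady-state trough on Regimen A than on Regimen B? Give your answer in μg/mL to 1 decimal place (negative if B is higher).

Regimen A: f = (1/2)^(33/12) ≈ 0.1487; Cmin,ss = (76/45)·f/(1−f) ≈ 0.295 μg/mL.
Regimen B: f = (1/2)^(10/12) ≈ 0.5612; Cmin,ss = (1322/45)·f/(1−f) ≈ 37.572 μg/mL.
Difference ≈ 0.295 − 37.572 ≈ -37.277 μg/mL.

-37.3 μg/mL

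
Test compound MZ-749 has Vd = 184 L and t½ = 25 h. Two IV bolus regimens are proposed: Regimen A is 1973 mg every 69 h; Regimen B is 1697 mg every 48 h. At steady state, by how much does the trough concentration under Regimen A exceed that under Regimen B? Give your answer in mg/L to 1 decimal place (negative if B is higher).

-1.5 mg/L

Regimen A: f = (1/2)^(69/25) ≈ 0.1476; Cmin,ss = (1973/184)·f/(1−f) ≈ 1.857 mg/L.
Regimen B: f = (1/2)^(48/25) ≈ 0.2643; Cmin,ss = (1697/184)·f/(1−f) ≈ 3.313 mg/L.
Difference ≈ 1.857 − 3.313 ≈ -1.456 mg/L.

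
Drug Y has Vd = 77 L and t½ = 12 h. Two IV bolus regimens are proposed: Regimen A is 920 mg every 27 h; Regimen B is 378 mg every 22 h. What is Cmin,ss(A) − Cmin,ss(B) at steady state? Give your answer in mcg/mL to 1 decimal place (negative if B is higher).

1.3 mcg/mL

Regimen A: f = (1/2)^(27/12) ≈ 0.2102; Cmin,ss = (920/77)·f/(1−f) ≈ 3.180 mcg/mL.
Regimen B: f = (1/2)^(22/12) ≈ 0.2806; Cmin,ss = (378/77)·f/(1−f) ≈ 1.915 mcg/mL.
Difference ≈ 3.180 − 1.915 ≈ 1.265 mcg/mL.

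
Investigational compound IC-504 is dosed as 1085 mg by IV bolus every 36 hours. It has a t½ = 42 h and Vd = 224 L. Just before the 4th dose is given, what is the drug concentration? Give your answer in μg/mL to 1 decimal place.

5.0 μg/mL

f = (1/2)^(τ/t½) = (1/2)^(36/42) ≈ 0.5520.
C₀ = D/Vd = 1085/224 ≈ 4.844 μg/mL.
Before the 4th dose, 3 doses have been given. Superposition: Cmin = C₀·(f + f² + … + f^3).
≈ 4.844 × (0.5520 + 0.3047 + 0.1682) ≈ 4.844 × 1.0249 ≈ 4.965 μg/mL.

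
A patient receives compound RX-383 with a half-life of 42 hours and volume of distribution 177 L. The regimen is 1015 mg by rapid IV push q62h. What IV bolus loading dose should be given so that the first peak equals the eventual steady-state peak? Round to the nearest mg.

1585 mg

f = (1/2)^(62/42) ≈ 0.359437; accumulation ratio R = 1/(1−f) ≈ 1.56113.
Loading dose to hit Cmax,ss on first dose: D_load = D_maint·R ≈ 1015 × 1.56113 ≈ 1584.55 mg.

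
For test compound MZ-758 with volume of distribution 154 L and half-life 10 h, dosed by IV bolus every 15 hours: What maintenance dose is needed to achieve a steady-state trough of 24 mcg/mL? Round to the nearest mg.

τ/t½ = 15/10 ≈ 1.5, so f = (1/2)^(15/10) ≈ 0.353553.
Cmin,ss = (D/Vd)·f/(1−f), so D = Cmin,ss·Vd·(1−f)/f.
D = 24 × 154 × (1−f)/f ≈ 24 × 154 × 1.82843 ≈ 6757.88 mg.

6758 mg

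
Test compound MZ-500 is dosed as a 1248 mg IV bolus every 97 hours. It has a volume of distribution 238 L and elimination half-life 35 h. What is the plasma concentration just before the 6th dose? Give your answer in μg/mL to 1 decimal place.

0.9 μg/mL

f = (1/2)^(τ/t½) = (1/2)^(97/35) ≈ 0.1465.
C₀ = D/Vd = 1248/238 ≈ 5.244 μg/mL.
Before the 6th dose, 5 doses have been given. Superposition: Cmin = C₀·(f + f² + … + f^5).
≈ 5.244 × (0.1465 + 0.0215 + 0.0031 + 0.0005 + 0.0001) ≈ 5.244 × 0.1717 ≈ 0.900 μg/mL.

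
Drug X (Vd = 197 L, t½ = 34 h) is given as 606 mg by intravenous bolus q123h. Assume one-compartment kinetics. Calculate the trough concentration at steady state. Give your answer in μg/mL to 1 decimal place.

0.3 μg/mL

k = ln2/t½ = ln2/34 ≈ 0.020387 h⁻¹; fraction remaining f = e^(−kτ) = e^(−0.020387×123) ≈ 0.0815.
Single-dose peak C₀ = D/Vd = 606/197 ≈ 3.076 μg/mL.
Steady-state trough Cmin,ss = C₀·f/(1−f) ≈ 3.076 × 0.0815/0.9185 ≈ 0.273 μg/mL.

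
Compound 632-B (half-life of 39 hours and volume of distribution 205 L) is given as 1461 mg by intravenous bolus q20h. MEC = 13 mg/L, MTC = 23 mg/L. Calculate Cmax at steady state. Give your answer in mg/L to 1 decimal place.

Over one 20-h interval, 20/39 ≈ 0.51282 half-lives elapse, leaving f ≈ 0.7009 of each dose.
Accumulation ratio R = 1/(1 − f) ≈ 1/0.2991 ≈ 3.3434.
Single-dose peak C₀ = D/Vd = 1461/205 ≈ 7.127 mg/L.
Steady-state peak Cmax,ss = C₀·R ≈ 7.127 × 3.3434 ≈ 23.828 mg/L.
Peak 23.8 mg/L vs MTC 23 mg/L: exceeds toxic threshold.

23.8 mg/L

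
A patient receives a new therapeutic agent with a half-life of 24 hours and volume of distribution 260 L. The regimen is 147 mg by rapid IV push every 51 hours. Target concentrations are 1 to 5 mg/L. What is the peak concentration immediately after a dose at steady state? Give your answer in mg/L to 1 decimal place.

Over one 51-h interval, 51/24 ≈ 2.125 half-lives elapse, leaving f ≈ 0.2293 of each dose.
At steady state, accumulation factor R = 1/(1 − e^(−kτ)) ≈ 1.2975.
Each bolus raises the concentration by D/Vd = 147/260 ≈ 0.565 mg/L.
Cmax,ss = C₀/(1 − f) ≈ 0.565/0.7707 ≈ 0.733 mg/L.
Peak 0.7 mg/L vs MTC 5 mg/L: below toxic threshold.

0.7 mg/L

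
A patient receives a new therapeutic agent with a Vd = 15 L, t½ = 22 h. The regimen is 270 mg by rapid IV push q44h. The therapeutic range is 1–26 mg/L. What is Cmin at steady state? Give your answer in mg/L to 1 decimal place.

6.0 mg/L

The dosing interval is 2 half-lives, so f = 2^(−2) = 0.25.
At steady state, R = 1/(1 − 0.25) = 4/3.
Single-dose peak C₀ = D/Vd = 270/15 = 18 mg/L.
Steady-state peak Cmax,ss = C₀·R = 18 × 4/3 ≈ 24.000 mg/L.
Steady-state trough Cmin,ss = Cmax,ss·f ≈ 24.000 × 0.25 ≈ 6.000 mg/L.
Trough 6.0 mg/L vs MEC 1 mg/L: adequate.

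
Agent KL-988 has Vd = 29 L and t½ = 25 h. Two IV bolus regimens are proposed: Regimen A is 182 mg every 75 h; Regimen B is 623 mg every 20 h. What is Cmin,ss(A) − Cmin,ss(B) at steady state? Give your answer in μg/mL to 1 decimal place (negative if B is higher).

-28.1 μg/mL

Regimen A: f = (1/2)^(75/25) ≈ 0.1250; Cmin,ss = (182/29)·f/(1−f) ≈ 0.897 μg/mL.
Regimen B: f = (1/2)^(20/25) ≈ 0.5743; Cmin,ss = (623/29)·f/(1−f) ≈ 28.982 μg/mL.
Difference ≈ 0.897 − 28.982 ≈ -28.085 μg/mL.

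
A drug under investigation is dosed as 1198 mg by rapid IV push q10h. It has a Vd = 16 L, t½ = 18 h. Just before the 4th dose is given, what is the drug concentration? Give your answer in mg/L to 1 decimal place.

109.2 mg/L

f = (1/2)^(τ/t½) = (1/2)^(10/18) ≈ 0.6804.
C₀ = D/Vd = 1198/16 ≈ 74.875 mg/L.
Before the 4th dose, 3 doses have been given. Superposition: Cmin = C₀·(f + f² + … + f^3).
≈ 74.875 × (0.6804 + 0.4629 + 0.3150) ≈ 74.875 × 1.4583 ≈ 109.190 mg/L.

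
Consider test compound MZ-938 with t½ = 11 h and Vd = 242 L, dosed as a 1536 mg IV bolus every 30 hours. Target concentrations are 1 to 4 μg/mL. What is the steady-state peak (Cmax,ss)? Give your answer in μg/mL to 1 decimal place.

τ/t½ = 30/11 ≈ 2.7273, so fraction remaining f = (1/2)^(30/11) ≈ 0.1510.
At steady state, accumulation factor R = 1/(1 − e^(−kτ)) ≈ 1.1779.
Single-dose peak C₀ = D/Vd = 1536/242 ≈ 6.347 μg/mL.
Cmax,ss = C₀/(1 − f) ≈ 6.347/0.8490 ≈ 7.476 μg/mL.
Peak 7.5 μg/mL vs MTC 4 μg/mL: exceeds toxic threshold.

7.5 μg/mL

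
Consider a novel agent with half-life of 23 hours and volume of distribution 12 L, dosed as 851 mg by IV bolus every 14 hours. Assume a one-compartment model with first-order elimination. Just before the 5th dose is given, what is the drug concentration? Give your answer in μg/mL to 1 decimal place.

f = (1/2)^(τ/t½) = (1/2)^(14/23) ≈ 0.6558.
C₀ = D/Vd = 851/12 ≈ 70.917 μg/mL.
Before the 5th dose, 4 doses have been given. Superposition: Cmin = C₀·(f + f² + … + f^4).
≈ 70.917 × (0.6558 + 0.4301 + 0.2820 + 0.1850) ≈ 70.917 × 1.5529 ≈ 110.127 μg/mL.

110.1 μg/mL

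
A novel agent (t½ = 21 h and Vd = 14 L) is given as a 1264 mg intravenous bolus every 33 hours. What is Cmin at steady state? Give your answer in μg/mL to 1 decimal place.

τ/t½ = 33/21 ≈ 1.5714, so fraction remaining f = (1/2)^(33/21) ≈ 0.3365.
Accumulation ratio R = 1/(1 − f) ≈ 1/0.6635 ≈ 1.5072.
Single-dose peak C₀ = D/Vd = 1264/14 ≈ 90.286 μg/mL.
Steady-state peak Cmax,ss = C₀·R ≈ 90.286 × 1.5072 ≈ 136.079 μg/mL.
One interval later, Cmin,ss = Cmax,ss·e^(−kτ) ≈ 136.079 × 0.3365 ≈ 45.791 μg/mL.

45.8 μg/mL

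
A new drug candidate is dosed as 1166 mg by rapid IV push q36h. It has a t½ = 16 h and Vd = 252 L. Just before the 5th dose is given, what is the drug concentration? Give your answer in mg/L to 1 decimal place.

f = (1/2)^(τ/t½) = (1/2)^(36/16) ≈ 0.2102.
C₀ = D/Vd = 1166/252 ≈ 4.627 mg/L.
Before the 5th dose, 4 doses have been given. Superposition: Cmin = C₀·(f + f² + … + f^4).
≈ 4.627 × (0.2102 + 0.0442 + 0.0093 + 0.0020) ≈ 4.627 × 0.2657 ≈ 1.229 mg/L.

1.2 mg/L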